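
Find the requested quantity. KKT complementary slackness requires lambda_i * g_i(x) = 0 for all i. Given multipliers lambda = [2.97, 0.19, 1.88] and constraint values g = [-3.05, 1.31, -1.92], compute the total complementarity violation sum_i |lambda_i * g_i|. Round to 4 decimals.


KKT complementary slackness check:
lambda_1 * g_1 = 2.97 * -3.05 = -9.0585
lambda_2 * g_2 = 0.19 * 1.31 = 0.2489
lambda_3 * g_3 = 1.88 * -1.92 = -3.6096
Total violation = 9.0585 + 0.2489 + 3.6096 = 12.917


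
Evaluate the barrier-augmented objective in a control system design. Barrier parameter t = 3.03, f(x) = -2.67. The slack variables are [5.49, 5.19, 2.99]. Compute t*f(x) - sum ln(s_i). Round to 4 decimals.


Step 1: Compute log-barrier.
ln values: [1.7029, 1.6467, 1.0953]
phi = -(1.7029 + 1.6467 + 1.0953) = -4.4449
Step 2: Compute augmented objective.
t*f(x) = 3.03*-2.67 = -8.0901
Total = -8.0901 - 4.4449 = -12.535


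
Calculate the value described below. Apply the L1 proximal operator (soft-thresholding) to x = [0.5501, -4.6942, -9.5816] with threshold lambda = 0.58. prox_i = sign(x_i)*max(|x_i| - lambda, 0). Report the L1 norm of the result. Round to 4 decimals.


Soft-thresholding with lambda = 0.58:
prox(0.5501) = sign(0.5501)*max(|0.5501| - 0.58, 0) = 0.0
prox(-4.6942) = sign(-4.6942)*max(|-4.6942| - 0.58, 0) = -4.1142
prox(-9.5816) = sign(-9.5816)*max(|-9.5816| - 0.58, 0) = -9.0016
prox(x) = [0.0, -4.1142, -9.0016]
||prox(x)||_1 = 0.0 + 4.1142 + 9.0016 = 13.1158


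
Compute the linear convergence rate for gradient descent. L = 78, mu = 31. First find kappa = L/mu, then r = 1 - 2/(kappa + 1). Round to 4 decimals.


Step 1: Compute the condition number.
kappa = L/mu = 78/31 = 2.5161
Step 2: Compute the convergence rate.
r = 1 - 2/(kappa + 1) = 1 - 2*mu/(L + mu) = (L - mu)/(L + mu) = 47/109 = 0.4312


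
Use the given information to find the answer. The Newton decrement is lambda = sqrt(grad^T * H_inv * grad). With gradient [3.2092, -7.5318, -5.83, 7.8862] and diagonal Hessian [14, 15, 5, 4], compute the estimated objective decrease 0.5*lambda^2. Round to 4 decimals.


Step 1: H is diagonal, so H^(-1) * g = [0.2292, -0.5021, -1.166, 1.9716].
Step 2: g^T H^(-1) g = sum_i g_i^2 / H_ii
  = (3.2092)^2/14 + (-7.5318)^2/15 + (-5.83)^2/5 + (7.8862)^2/4
  = 0.7356 + 3.7819 + 6.7978 + 15.548 = 26.8633
Step 3: Objective decrease = 0.5 * g^T H^(-1) g = 13.4317


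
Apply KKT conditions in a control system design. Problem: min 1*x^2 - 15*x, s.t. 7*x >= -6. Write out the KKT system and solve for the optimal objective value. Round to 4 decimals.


Step 1: Try lambda = 0 (constraint inactive).
Stationarity: 2*1*x - 15 = 0
x* = 15/(2*1) = 7.5
Check constraint: 7*7.5 = 52.5 >= -6 -- satisfied.
Step 2: Compute optimal value.
f(x*) = 1*7.5^2 - 15*7.5 = -56.25


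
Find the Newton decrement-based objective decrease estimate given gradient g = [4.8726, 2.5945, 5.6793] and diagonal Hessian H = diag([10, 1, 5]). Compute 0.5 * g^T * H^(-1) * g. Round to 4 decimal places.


Step 1: H is diagonal, so H^(-1) * g = [0.4873, 2.5945, 1.1359].
Step 2: g^T H^(-1) g = sum_i g_i^2 / H_ii
  = (4.8726)^2/10 + (2.5945)^2/1 + (5.6793)^2/5
  = 2.3742 + 6.7314 + 6.4509 = 15.5565
Step 3: Objective decrease = 0.5 * g^T H^(-1) g = 7.7783


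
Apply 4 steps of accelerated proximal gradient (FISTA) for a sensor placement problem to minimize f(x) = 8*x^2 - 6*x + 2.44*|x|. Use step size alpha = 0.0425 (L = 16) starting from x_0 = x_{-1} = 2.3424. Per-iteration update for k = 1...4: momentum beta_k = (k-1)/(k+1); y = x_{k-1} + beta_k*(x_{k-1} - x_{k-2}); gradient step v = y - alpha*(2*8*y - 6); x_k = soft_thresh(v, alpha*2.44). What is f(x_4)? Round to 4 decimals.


FISTA on f(x) = 8*x^2 - 6*x + 2.44*|x|
L = 16, alpha = 0.0425
Iteration 1: beta = 0.0, y = 2.3424 + 0.0*(2.3424 - 2.3424) = 2.3424
  grad(y) = 31.4784, v = y - alpha*grad = 1.0046
  prox(v) = soft_thresh(1.0046, 0.1037) = 0.9009
Iteration 2: beta = 0.3333, y = 0.9009 + 0.3333*(0.9009 - 2.3424) = 0.4204
  grad(y) = 0.7257, v = y - alpha*grad = 0.3895
  prox(v) = soft_thresh(0.3895, 0.1037) = 0.2858
Iteration 3: beta = 0.5, y = 0.2858 + 0.5*(0.2858 - 0.9009) = -0.0217
  grad(y) = -6.3474, v = y - alpha*grad = 0.2481
  prox(v) = soft_thresh(0.2481, 0.1037) = 0.1444
Iteration 4: beta = 0.6, y = 0.1444 + 0.6*(0.1444 - 0.2858) = 0.0595
  grad(y) = -5.0484, v = y - alpha*grad = 0.274
  prox(v) = soft_thresh(0.274, 0.1037) = 0.1703
f(x_4) = 8*0.1703^2 - 6*0.1703 + 2.44*|0.1703| = -0.3743


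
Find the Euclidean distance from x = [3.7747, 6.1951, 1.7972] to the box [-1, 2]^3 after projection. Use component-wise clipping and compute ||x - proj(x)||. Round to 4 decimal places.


Project each component onto [-1, 2].
clip(3.7747) = 2.0, clip(6.1951) = 2.0, clip(1.7972) = 1.7972
Projection = [2.0, 2.0, 1.7972]
Squared diffs: [3.1496, 17.5989, 0.0]
Distance = sqrt(20.7485) = 4.555


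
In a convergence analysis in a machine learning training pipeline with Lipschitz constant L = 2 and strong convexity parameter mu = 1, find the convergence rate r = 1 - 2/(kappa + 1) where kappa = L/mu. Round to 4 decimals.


Step 1: Compute the condition number.
kappa = L/mu = 2/1 = 2.0
Step 2: Compute the convergence rate.
r = 1 - 2/(kappa + 1) = 1 - 2*mu/(L + mu) = (L - mu)/(L + mu) = 1/3 = 0.3333


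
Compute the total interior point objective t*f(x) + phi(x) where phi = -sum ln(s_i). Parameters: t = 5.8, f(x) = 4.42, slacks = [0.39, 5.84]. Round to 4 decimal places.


Step 1: Compute log-barrier.
ln values: [-0.9416, 1.7647]
phi = -(-0.9416 + 1.7647) = -0.8231
Step 2: Compute augmented objective.
t*f(x) = 5.8*4.42 = 25.636
Total = 25.636 - 0.8231 = 24.8129


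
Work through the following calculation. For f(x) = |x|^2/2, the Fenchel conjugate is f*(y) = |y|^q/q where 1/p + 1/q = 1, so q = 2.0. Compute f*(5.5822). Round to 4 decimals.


The conjugate exponent q satisfies 1/p + 1/q = 1.
p = 2, so q = 2/(2 - 1) = 2.0
|y|^q = 5.5822^2.0 = 31.161
f*(5.5822) = 31.161 / 2.0 = 15.5805


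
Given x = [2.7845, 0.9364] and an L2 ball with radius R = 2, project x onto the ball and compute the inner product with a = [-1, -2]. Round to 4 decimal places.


Step 1: Compute ||x|| (intermediates to 6 decimals).
||x|| = sqrt(2.7845^2 + 0.9364^2) = 2.937735
Step 2: Project.
Since ||x|| > R, scale = R/||x|| = 2/2.937735 = 0.680797, proj(x) = scale * x
proj(x) = [1.895679, 0.637498]
Step 3: Dot product.
a^T * proj(x) = -1*1.895679 - 2*0.637498 = -3.1707


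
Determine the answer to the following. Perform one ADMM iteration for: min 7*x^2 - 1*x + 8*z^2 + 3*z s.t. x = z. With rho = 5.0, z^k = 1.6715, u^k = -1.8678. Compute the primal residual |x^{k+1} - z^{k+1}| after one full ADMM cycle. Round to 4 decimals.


ADMM iteration with rho = 5.0, z^k = 1.6715, u^k = -1.8678
Step 1: x-update.
Minimize 7*x^2 - 1*x + (5.0/2)*(x - 1.6715 - 1.8678)^2
FOC: (2*7 + 5.0)*x = 1 + 5.0*(1.6715 + 1.8678)
x^{k+1} = 0.984
Step 2: z-update.
Minimize 8*z^2 + 3*z + (5.0/2)*(0.984 - z - 1.8678)^2
FOC: (2*8 + 5.0)*z = -3 + 5.0*(0.984 - 1.8678)
z^{k+1} = -0.3533
Step 3: u-update.
u^{k+1} = -1.8678 + 0.984 + 0.3533 = -0.5305
Step 4: Primal residual = |0.984 + 0.3533| = 1.3373


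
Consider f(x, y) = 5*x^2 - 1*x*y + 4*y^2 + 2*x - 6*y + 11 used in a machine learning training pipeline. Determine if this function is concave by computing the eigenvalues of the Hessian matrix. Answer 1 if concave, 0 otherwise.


The Hessian of f(x,y) = 5*x^2 - 1*x*y + 4*y^2 + 2*x - 6*y + 11 is:
H = [[10, -1], [-1, 8]]
Trace = 10 + 8 = 18
Determinant = 10*8 - (-1)^2 = 79
Discriminant = (18)^2 - 4*79 = 8.0
Eigenvalues: lambda_1 = 7.5858, lambda_2 = 10.4142
The function is not concave.

0


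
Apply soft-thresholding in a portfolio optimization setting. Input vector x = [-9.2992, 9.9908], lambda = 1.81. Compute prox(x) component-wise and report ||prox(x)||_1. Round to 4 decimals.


Soft-thresholding with lambda = 1.81:
prox(-9.2992) = sign(-9.2992)*max(|-9.2992| - 1.81, 0) = -7.4892
prox(9.9908) = sign(9.9908)*max(|9.9908| - 1.81, 0) = 8.1808
prox(x) = [-7.4892, 8.1808]
||prox(x)||_1 = 7.4892 + 8.1808 = 15.67


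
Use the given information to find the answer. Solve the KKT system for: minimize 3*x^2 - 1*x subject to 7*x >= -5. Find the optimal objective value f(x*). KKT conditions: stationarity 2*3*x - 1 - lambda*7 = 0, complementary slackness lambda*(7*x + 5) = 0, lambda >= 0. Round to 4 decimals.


Step 1: Try lambda = 0 (constraint inactive).
Stationarity: 2*3*x - 1 = 0
x* = 1/(2*3) = 1/6 = 0.1667 (rounded; the exact value 1/6 is used below)
Check constraint: 7*0.1667 = 1.1669 >= -5 -- satisfied.
Step 2: Compute optimal value.
f(x*) = 3*(1/6)^2 - 1*(1/6) = -0.0833


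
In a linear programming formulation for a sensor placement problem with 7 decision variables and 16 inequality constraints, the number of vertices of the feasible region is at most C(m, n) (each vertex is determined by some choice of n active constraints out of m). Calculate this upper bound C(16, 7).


Each vertex corresponds to some choice of n active constraints out of m, so the number of vertices is at most C(m, n) = m! / (n!(m-n)!).
m = 16, n = 7
Numerator: 16 * 15 * 14 * 13 * 12 * 11 * 10
Denominator: 7! = 5040
C(16, 7) = 11440


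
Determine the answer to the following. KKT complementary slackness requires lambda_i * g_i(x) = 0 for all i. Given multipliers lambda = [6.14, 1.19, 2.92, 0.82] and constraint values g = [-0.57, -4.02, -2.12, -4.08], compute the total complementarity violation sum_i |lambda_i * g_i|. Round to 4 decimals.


KKT complementary slackness check:
lambda_1 * g_1 = 6.14 * -0.57 = -3.4998
lambda_2 * g_2 = 1.19 * -4.02 = -4.7838
lambda_3 * g_3 = 2.92 * -2.12 = -6.1904
lambda_4 * g_4 = 0.82 * -4.08 = -3.3456
Total violation = 3.4998 + 4.7838 + 6.1904 + 3.3456 = 17.8196


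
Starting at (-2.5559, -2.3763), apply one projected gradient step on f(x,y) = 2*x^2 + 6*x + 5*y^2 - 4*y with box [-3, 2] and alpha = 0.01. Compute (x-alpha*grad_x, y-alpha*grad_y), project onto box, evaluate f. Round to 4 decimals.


Step 1: Compute gradient at (-2.5559, -2.3763).
grad_x = 2*2*-2.5559 + 6 = -4.2236
grad_y = 2*5*-2.3763 - 4 = -27.763
Step 2: Gradient step.
x_raw = -2.5559 - 0.01*-4.2236 = -2.5137
y_raw = -2.3763 - 0.01*-27.763 = -2.0987
Step 3: Project onto [-3, 2].
x_proj = clip(-2.5137) = -2.5137
y_proj = clip(-2.0987) = -2.0987
Step 4: Evaluate f.
f(-2.5137, -2.0987) = 27.9718


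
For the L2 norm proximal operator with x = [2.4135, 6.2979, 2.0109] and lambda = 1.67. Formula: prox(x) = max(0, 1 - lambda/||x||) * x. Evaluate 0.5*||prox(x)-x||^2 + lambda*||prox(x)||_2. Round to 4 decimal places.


Step 1: Compute ||x||.
||x|| = 7.0379
Step 2: Compute scaling factor.
scale = max(0, 1 - 1.67/7.0379) = 0.7627
Step 3: prox(x) = [1.8408, 4.8035, 1.5337]
||prox(x)|| = 5.3679
Step 4: Proximal objective.
0.5*||prox-x||^2 = 1.3945
lambda*||prox|| = 8.9644
Total = 10.3589


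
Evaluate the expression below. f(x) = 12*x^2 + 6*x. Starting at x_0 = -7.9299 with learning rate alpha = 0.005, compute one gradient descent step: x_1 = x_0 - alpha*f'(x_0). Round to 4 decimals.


We compute the gradient at x_0 and apply the update.
f'(x) = 24*x + 6
f'(-7.9299) = 24*-7.9299 + 6 = -184.3176
x_1 = -7.9299 - 0.005*-184.3176 = -7.0083


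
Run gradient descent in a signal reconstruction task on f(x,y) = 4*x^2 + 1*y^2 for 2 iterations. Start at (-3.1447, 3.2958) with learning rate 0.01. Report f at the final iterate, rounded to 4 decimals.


Gradient descent on f(x,y) = 4*x^2 + 1*y^2.
Starting point: (-3.1447, 3.2958), alpha = 0.01
Step 1: grad_x = 2*4*-3.1447 = -25.1576, grad_y = 2*1*3.2958 = 6.5916
  x_1 = -3.1447 - 0.01*-25.1576 = -2.8931
  y_1 = 3.2958 - 0.01*6.5916 = 3.2299
Step 2: grad_x = 2*4*-2.8931 = -23.145, grad_y = 2*1*3.2299 = 6.4598
  x_2 = -2.8931 - 0.01*-23.145 = -2.6617
  y_2 = 3.2299 - 0.01*6.4598 = 3.1653
f(-2.6617, 3.1653) = 4*(-2.6617)^2 + 1*3.1653^2 = 38.3571


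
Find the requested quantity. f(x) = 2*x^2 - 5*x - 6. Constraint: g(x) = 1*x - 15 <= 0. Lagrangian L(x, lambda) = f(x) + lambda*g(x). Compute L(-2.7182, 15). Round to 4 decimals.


Step 1: Evaluate f(x).
f(-2.7182) = 2*(-2.7182)^2 - 5*(-2.7182) - 6 = 22.3682
Step 2: Evaluate g(x).
g(-2.7182) = 1*-2.7182 - 15 = -17.7182
Step 3: Compute Lagrangian.
L = 22.3682 + 15*-17.7182 = -243.4048


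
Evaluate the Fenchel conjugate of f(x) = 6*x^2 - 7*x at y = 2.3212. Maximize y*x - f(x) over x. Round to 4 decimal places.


f*(y) = sup_x {y*x - a*x^2 - b*x} = sup_x {(y-b)*x - a*x^2}
FOC: (y - b) - 2a*x = 0 => x* = (y - b)/(2a)
x* = (2.3212 + 7)/(2*6) = 0.7768
f*(2.3212) = (y-b)^2/(4a) = (2.3212 + 7)^2/(4*6)
= 86.8848/24 = 3.6202


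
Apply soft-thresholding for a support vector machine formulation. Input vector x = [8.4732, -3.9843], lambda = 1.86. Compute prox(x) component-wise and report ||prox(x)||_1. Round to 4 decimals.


Soft-thresholding with lambda = 1.86:
prox(8.4732) = sign(8.4732)*max(|8.4732| - 1.86, 0) = 6.6132
prox(-3.9843) = sign(-3.9843)*max(|-3.9843| - 1.86, 0) = -2.1243
prox(x) = [6.6132, -2.1243]
||prox(x)||_1 = 6.6132 + 2.1243 = 8.7375


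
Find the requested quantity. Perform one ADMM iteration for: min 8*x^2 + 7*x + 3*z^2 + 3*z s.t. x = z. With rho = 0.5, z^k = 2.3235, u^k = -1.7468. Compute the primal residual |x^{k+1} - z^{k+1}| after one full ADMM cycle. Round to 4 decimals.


ADMM iteration with rho = 0.5, z^k = 2.3235, u^k = -1.7468
Step 1: x-update.
Minimize 8*x^2 + 7*x + (0.5/2)*(x - 2.3235 - 1.7468)^2
FOC: (2*8 + 0.5)*x = -7 + 0.5*(2.3235 + 1.7468)
x^{k+1} = -0.3009
Step 2: z-update.
Minimize 3*z^2 + 3*z + (0.5/2)*(-0.3009 - z - 1.7468)^2
FOC: (2*3 + 0.5)*z = -3 + 0.5*(-0.3009 - 1.7468)
z^{k+1} = -0.6191
Step 3: u-update.
u^{k+1} = -1.7468 - 0.3009 + 0.6191 = -1.4286
Step 4: Primal residual = |-0.3009 + 0.6191| = 0.3182


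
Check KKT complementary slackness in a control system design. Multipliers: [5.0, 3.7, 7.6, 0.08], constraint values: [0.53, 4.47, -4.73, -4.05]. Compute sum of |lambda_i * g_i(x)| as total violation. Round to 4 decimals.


KKT complementary slackness check:
lambda_1 * g_1 = 5.0 * 0.53 = 2.65
lambda_2 * g_2 = 3.7 * 4.47 = 16.539
lambda_3 * g_3 = 7.6 * -4.73 = -35.948
lambda_4 * g_4 = 0.08 * -4.05 = -0.324
Total violation = 2.65 + 16.539 + 35.948 + 0.324 = 55.461


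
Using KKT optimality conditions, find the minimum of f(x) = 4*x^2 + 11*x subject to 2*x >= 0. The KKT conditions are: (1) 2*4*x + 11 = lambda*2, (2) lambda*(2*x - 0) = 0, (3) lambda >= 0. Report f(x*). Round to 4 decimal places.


Step 1: Try lambda = 0 (constraint inactive).
x_unc = -11/(2*4) = -1.375
Check: 2*-1.375 = -2.75 < 0 -- violated!
Step 2: Constraint must be active: 2*x = 0
x* = 0/2 = 0.0
lambda = (2*4*0.0 + 11)/2 = 5.5
Step 3: Compute optimal value.
f(x*) = 4*0.0^2 + 11*0.0 = 0.0


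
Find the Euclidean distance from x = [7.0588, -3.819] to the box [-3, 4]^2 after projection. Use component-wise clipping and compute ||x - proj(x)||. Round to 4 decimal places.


Project each component onto [-3, 4].
clip(7.0588) = 4.0, clip(-3.819) = -3.0
Projection = [4.0, -3.0]
Squared diffs: [9.3563, 0.6708]
Distance = sqrt(10.0271) = 3.1665


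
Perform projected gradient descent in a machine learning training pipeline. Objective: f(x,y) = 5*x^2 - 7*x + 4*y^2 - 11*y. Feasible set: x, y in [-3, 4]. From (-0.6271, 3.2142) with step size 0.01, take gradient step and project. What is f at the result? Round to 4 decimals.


Step 1: Compute gradient at (-0.6271, 3.2142).
grad_x = 2*5*-0.6271 - 7 = -13.271
grad_y = 2*4*3.2142 - 11 = 14.7136
Step 2: Gradient step.
x_raw = -0.6271 - 0.01*-13.271 = -0.4944
y_raw = 3.2142 - 0.01*14.7136 = 3.0671
Step 3: Project onto [-3, 4].
x_proj = clip(-0.4944) = -0.4944
y_proj = clip(3.0671) = 3.0671
Step 4: Evaluate f.
f(-0.4944, 3.0671) = 8.5727


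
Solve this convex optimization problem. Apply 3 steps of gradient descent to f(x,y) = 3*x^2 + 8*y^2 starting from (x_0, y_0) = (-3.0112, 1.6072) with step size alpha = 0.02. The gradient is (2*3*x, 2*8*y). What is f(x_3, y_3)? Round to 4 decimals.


Gradient descent on f(x,y) = 3*x^2 + 8*y^2.
Starting point: (-3.0112, 1.6072), alpha = 0.02
Step 1: grad_x = 2*3*-3.0112 = -18.0672, grad_y = 2*8*1.6072 = 25.7152
  x_1 = -3.0112 - 0.02*-18.0672 = -2.6499
  y_1 = 1.6072 - 0.02*25.7152 = 1.0929
Step 2: grad_x = 2*3*-2.6499 = -15.8991, grad_y = 2*8*1.0929 = 17.4863
  x_2 = -2.6499 - 0.02*-15.8991 = -2.3319
  y_2 = 1.0929 - 0.02*17.4863 = 0.7432
Step 3: grad_x = 2*3*-2.3319 = -13.9912, grad_y = 2*8*0.7432 = 11.8907
  x_3 = -2.3319 - 0.02*-13.9912 = -2.052
  y_3 = 0.7432 - 0.02*11.8907 = 0.5054
f(-2.052, 0.5054) = 3*(-2.052)^2 + 8*0.5054^2 = 14.6758


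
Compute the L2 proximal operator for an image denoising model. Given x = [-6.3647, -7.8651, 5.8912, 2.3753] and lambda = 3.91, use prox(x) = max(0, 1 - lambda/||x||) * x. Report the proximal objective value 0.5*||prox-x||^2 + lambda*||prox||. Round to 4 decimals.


Step 1: Compute ||x||.
||x|| = 11.9464
Step 2: Compute scaling factor.
scale = max(0, 1 - 3.91/11.9464) = 0.6727
Step 3: prox(x) = [-4.2816, -5.2909, 3.963, 1.5979]
||prox(x)|| = 8.0364
Step 4: Proximal objective.
0.5*||prox-x||^2 = 7.6441
lambda*||prox|| = 31.4223
Total = 39.0665


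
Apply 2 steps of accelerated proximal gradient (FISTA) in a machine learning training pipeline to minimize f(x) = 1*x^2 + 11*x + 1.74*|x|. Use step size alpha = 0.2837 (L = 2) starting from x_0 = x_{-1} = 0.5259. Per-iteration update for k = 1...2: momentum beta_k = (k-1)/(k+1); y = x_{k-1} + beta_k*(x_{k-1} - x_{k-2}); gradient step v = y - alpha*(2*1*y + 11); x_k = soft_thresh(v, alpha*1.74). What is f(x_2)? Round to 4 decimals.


FISTA on f(x) = 1*x^2 + 11*x + 1.74*|x|
L = 2, alpha = 0.2837
Iteration 1: beta = 0.0, y = 0.5259 + 0.0*(0.5259 - 0.5259) = 0.5259
  grad(y) = 12.0518, v = y - alpha*grad = -2.8932
  prox(v) = soft_thresh(-2.8932, 0.4936) = -2.3996
Iteration 2: beta = 0.3333, y = -2.3996 + 0.3333*(-2.3996 - 0.5259) = -3.3747
  grad(y) = 4.2506, v = y - alpha*grad = -4.5806
  prox(v) = soft_thresh(-4.5806, 0.4936) = -4.087
f(x_2) = 1*(-4.087)^2 + 11*(-4.087) + 1.74*|-4.087| = -21.142


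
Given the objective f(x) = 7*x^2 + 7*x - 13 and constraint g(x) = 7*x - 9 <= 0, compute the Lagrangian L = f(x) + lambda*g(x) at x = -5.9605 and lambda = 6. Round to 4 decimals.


Step 1: Evaluate f(x).
f(-5.9605) = 7*(-5.9605)^2 + 7*(-5.9605) - 13 = 193.9694
Step 2: Evaluate g(x).
g(-5.9605) = 7*-5.9605 - 9 = -50.7235
Step 3: Compute Lagrangian.
L = 193.9694 + 6*-50.7235 = -110.3716


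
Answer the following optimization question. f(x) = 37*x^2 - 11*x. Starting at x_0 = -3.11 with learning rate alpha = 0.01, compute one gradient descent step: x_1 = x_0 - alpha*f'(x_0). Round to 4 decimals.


We compute the gradient at x_0 and apply the update.
f'(x) = 74*x - 11
f'(-3.11) = 74*-3.11 - 11 = -241.14
x_1 = -3.11 - 0.01*-241.14 = -0.6986


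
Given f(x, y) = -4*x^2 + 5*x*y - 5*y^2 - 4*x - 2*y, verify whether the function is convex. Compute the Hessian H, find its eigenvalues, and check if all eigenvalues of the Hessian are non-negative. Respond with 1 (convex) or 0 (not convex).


The Hessian of f(x,y) = -4*x^2 + 5*x*y - 5*y^2 - 4*x - 2*y is:
H = [[-8, 5], [5, -10]]
Trace = -8 - 10 = -18
Determinant = -8*-10 - (5)^2 = 55
Discriminant = (-18)^2 - 4*55 = 104.0
Eigenvalues: lambda_1 = -14.099, lambda_2 = -3.901
The function is not convex.

0


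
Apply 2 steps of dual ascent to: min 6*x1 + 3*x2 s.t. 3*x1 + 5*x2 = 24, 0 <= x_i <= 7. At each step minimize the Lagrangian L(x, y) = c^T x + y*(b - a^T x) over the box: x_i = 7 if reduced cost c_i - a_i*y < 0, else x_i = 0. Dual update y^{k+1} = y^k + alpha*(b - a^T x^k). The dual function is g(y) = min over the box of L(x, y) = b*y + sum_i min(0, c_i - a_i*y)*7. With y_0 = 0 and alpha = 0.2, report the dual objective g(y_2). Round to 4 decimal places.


Dual ascent for LP: min 6*x1 + 3*x2, 3*x1 + 5*x2 = 24, 0 <= x_i <= 7
Step 1: y^k = 0.0, reduced costs: (6.0, 3.0)
  x^k = (0.0, 0.0), subgradient = b - a^T x = 24.0
  y^{k+1} = 0.0 + 0.2*24.0 = 4.8
Step 2: y^k = 4.8, reduced costs: (-8.4, -21.0)
  x^k = (7.0, 7.0), subgradient = b - a^T x = -32.0
  y^{k+1} = 4.8 + 0.2*-32.0 = -1.6
Dual objective at y_2 = -1.6: reduced costs (10.8, 11.0), box minimizer x = (0.0, 0.0)
g(y_2) = b*y + (c1 - a1*y)*x1 + (c2 - a2*y)*x2 = 24*(-1.6) + 10.8*0.0 + 11.0*0.0 = -38.4 + 0.0 + 0.0 = -38.4


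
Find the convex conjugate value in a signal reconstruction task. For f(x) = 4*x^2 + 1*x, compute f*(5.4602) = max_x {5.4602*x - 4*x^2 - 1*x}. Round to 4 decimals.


f*(y) = sup_x {y*x - a*x^2 - b*x} = sup_x {(y-b)*x - a*x^2}
FOC: (y - b) - 2a*x = 0 => x* = (y - b)/(2a)
x* = (5.4602 - 1)/(2*4) = 0.5575
f*(5.4602) = (y-b)^2/(4a) = (5.4602 - 1)^2/(4*4)
= 19.8934/16 = 1.2433


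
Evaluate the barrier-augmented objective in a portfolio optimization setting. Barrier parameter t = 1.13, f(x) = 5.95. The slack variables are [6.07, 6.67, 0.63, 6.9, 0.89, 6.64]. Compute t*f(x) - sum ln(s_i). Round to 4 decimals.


Step 1: Compute log-barrier.
ln values: [1.8034, 1.8976, -0.462, 1.9315, -0.1165, 1.8931]
phi = -(1.8034 + 1.8976 - 0.462 + 1.9315 - 0.1165 + 1.8931) = -6.947
Step 2: Compute augmented objective.
t*f(x) = 1.13*5.95 = 6.7235
Total = 6.7235 - 6.947 = -0.2235


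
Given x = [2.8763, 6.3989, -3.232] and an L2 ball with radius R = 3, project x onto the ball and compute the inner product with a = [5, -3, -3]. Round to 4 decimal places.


Step 1: Compute ||x|| (intermediates to 6 decimals).
||x|| = sqrt(2.8763^2 + 6.3989^2 + (-3.232)^2) = 7.724302
Step 2: Project.
Since ||x|| > R, scale = R/||x|| = 3/7.724302 = 0.388385, proj(x) = scale * x
proj(x) = [1.117112, 2.485237, -1.25526]
Step 3: Dot product.
a^T * proj(x) = 5*1.117112 - 3*2.485237 - 3*(-1.25526) = 1.8956


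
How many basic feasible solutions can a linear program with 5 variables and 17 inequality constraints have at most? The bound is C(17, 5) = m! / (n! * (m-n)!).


Each vertex corresponds to some choice of n active constraints out of m, so the number of vertices is at most C(m, n) = m! / (n!(m-n)!).
m = 17, n = 5
Numerator: 17 * 16 * 15 * 14 * 13
Denominator: 5! = 120
C(17, 5) = 6188


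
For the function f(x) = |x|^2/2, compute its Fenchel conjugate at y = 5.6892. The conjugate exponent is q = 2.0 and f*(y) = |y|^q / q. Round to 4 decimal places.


The conjugate exponent q satisfies 1/p + 1/q = 1.
p = 2, so q = 2/(2 - 1) = 2.0
|y|^q = 5.6892^2.0 = 32.367
f*(5.6892) = 32.367 / 2.0 = 16.1835


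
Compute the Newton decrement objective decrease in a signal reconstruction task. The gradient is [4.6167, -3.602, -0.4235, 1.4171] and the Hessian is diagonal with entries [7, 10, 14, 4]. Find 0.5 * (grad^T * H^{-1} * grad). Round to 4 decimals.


Step 1: H is diagonal, so H^(-1) * g = [0.6595, -0.3602, -0.0303, 0.3543].
Step 2: g^T H^(-1) g = sum_i g_i^2 / H_ii
  = (4.6167)^2/7 + (-3.602)^2/10 + (-0.4235)^2/14 + (1.4171)^2/4
  = 3.0448 + 1.2974 + 0.0128 + 0.502 = 4.8571
Step 3: Objective decrease = 0.5 * g^T H^(-1) g = 2.4286


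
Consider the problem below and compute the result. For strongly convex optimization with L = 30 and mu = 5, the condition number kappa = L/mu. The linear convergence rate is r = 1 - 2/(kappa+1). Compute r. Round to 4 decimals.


Step 1: Compute the condition number.
kappa = L/mu = 30/5 = 6.0
Step 2: Compute the convergence rate.
r = 1 - 2/(kappa + 1) = 1 - 2*mu/(L + mu) = (L - mu)/(L + mu) = 25/35 = 0.7143


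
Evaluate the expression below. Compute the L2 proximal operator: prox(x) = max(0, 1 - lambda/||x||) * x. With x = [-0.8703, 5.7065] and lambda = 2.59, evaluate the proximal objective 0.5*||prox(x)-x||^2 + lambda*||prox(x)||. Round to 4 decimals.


Step 1: Compute ||x||.
||x|| = 5.7725
Step 2: Compute scaling factor.
scale = max(0, 1 - 2.59/5.7725) = 0.5513
Step 3: prox(x) = [-0.4798, 3.1461]
||prox(x)|| = 3.1825
Step 4: Proximal objective.
0.5*||prox-x||^2 = 3.3541
lambda*||prox|| = 8.2427
Total = 11.5967


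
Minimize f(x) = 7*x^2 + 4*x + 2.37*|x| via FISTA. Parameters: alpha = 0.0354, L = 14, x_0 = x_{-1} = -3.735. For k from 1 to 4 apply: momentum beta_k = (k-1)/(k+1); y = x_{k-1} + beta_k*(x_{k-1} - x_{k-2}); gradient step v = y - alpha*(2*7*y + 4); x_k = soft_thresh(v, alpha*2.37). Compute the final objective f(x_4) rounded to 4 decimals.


FISTA on f(x) = 7*x^2 + 4*x + 2.37*|x|
L = 14, alpha = 0.0354
Iteration 1: beta = 0.0, y = -3.735 + 0.0*(-3.735 + 3.735) = -3.735
  grad(y) = -48.29, v = y - alpha*grad = -2.0255
  prox(v) = soft_thresh(-2.0255, 0.0839) = -1.9416
Iteration 2: beta = 0.3333, y = -1.9416 + 0.3333*(-1.9416 + 3.735) = -1.3438
  grad(y) = -14.8139, v = y - alpha*grad = -0.8194
  prox(v) = soft_thresh(-0.8194, 0.0839) = -0.7355
Iteration 3: beta = 0.5, y = -0.7355 + 0.5*(-0.7355 + 1.9416) = -0.1325
  grad(y) = 2.1451, v = y - alpha*grad = -0.2084
  prox(v) = soft_thresh(-0.2084, 0.0839) = -0.1245
Iteration 4: beta = 0.6, y = -0.1245 + 0.6*(-0.1245 + 0.7355) = 0.2421
  grad(y) = 7.3891, v = y - alpha*grad = -0.0195
  prox(v) = soft_thresh(-0.0195, 0.0839) = 0.0
f(x_4) = 7*0.0^2 + 4*0.0 + 2.37*|0.0| = 0.0


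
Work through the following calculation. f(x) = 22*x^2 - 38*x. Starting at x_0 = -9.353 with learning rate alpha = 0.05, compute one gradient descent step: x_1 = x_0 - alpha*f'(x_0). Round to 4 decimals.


We compute the gradient at x_0 and apply the update.
f'(x) = 44*x - 38
f'(-9.353) = 44*-9.353 - 38 = -449.532
x_1 = -9.353 - 0.05*-449.532 = 13.1236


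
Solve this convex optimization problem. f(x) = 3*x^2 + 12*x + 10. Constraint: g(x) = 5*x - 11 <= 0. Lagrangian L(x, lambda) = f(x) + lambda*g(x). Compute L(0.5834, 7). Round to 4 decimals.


Step 1: Evaluate f(x).
f(0.5834) = 3*0.5834^2 + 12*0.5834 + 10 = 18.0219
Step 2: Evaluate g(x).
g(0.5834) = 5*0.5834 - 11 = -8.083
Step 3: Compute Lagrangian.
L = 18.0219 + 7*-8.083 = -38.5591


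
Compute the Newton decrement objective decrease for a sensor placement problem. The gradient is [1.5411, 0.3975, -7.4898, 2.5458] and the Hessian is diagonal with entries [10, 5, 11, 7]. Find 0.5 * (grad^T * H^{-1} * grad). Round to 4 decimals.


Step 1: H is diagonal, so H^(-1) * g = [0.1541, 0.0795, -0.6809, 0.3637].
Step 2: g^T H^(-1) g = sum_i g_i^2 / H_ii
  = (1.5411)^2/10 + (0.3975)^2/5 + (-7.4898)^2/11 + (2.5458)^2/7
  = 0.2375 + 0.0316 + 5.0997 + 0.9259 = 6.2947
Step 3: Objective decrease = 0.5 * g^T H^(-1) g = 3.1474


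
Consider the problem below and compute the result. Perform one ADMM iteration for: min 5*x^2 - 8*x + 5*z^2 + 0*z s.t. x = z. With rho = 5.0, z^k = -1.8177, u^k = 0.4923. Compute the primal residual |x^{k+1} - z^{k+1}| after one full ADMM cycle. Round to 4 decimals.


ADMM iteration with rho = 5.0, z^k = -1.8177, u^k = 0.4923
Step 1: x-update.
Minimize 5*x^2 - 8*x + (5.0/2)*(x + 1.8177 + 0.4923)^2
FOC: (2*5 + 5.0)*x = 8 + 5.0*(-1.8177 - 0.4923)
x^{k+1} = -0.2367
Step 2: z-update.
Minimize 5*z^2 + 0*z + (5.0/2)*(-0.2367 - z + 0.4923)^2
FOC: (2*5 + 5.0)*z = 0 + 5.0*(-0.2367 + 0.4923)
z^{k+1} = 0.0852
Step 3: u-update.
u^{k+1} = 0.4923 - 0.2367 - 0.0852 = 0.1704
Step 4: Primal residual = |-0.2367 - 0.0852| = 0.3219


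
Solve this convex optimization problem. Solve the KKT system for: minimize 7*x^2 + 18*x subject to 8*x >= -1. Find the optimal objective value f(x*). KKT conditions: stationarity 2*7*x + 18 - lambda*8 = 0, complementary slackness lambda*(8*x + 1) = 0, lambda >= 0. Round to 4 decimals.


Step 1: Try lambda = 0 (constraint inactive).
x_unc = -18/(2*7) = -1.2857
Check: 8*-1.2857 = -10.2856 < -1 -- violated!
Step 2: Constraint must be active: 8*x = -1
x* = -1/8 = -0.125
lambda = (2*7*(-0.125) + 18)/8 = 2.0313
Step 3: Compute optimal value.
f(x*) = 7*(-0.125)^2 + 18*(-0.125) = -2.1406


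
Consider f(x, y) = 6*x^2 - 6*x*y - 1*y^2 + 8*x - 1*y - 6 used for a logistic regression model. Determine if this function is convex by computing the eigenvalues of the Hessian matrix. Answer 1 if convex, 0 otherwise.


The Hessian of f(x,y) = 6*x^2 - 6*x*y - 1*y^2 + 8*x - 1*y - 6 is:
H = [[12, -6], [-6, -2]]
Trace = 12 - 2 = 10
Determinant = 12*-2 - (-6)^2 = -60
Discriminant = (10)^2 - 4*-60 = 340.0
Eigenvalues: lambda_1 = -4.2195, lambda_2 = 14.2195
The function is not convex.

0


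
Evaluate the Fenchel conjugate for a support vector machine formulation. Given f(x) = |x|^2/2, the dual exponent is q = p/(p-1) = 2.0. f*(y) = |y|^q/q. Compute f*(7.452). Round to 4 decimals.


The conjugate exponent q satisfies 1/p + 1/q = 1.
p = 2, so q = 2/(2 - 1) = 2.0
|y|^q = 7.452^2.0 = 55.5323
f*(7.452) = 55.5323 / 2.0 = 27.7662


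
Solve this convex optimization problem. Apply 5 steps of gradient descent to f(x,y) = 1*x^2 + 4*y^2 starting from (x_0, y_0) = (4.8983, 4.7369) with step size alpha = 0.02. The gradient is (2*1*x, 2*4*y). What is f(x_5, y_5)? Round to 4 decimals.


Gradient descent on f(x,y) = 1*x^2 + 4*y^2.
Starting point: (4.8983, 4.7369), alpha = 0.02
Step 1: grad_x = 2*1*4.8983 = 9.7966, grad_y = 2*4*4.7369 = 37.8952
  x_1 = 4.8983 - 0.02*9.7966 = 4.7024
  y_1 = 4.7369 - 0.02*37.8952 = 3.979
Step 2: grad_x = 2*1*4.7024 = 9.4047, grad_y = 2*4*3.979 = 31.832
  x_2 = 4.7024 - 0.02*9.4047 = 4.5143
  y_2 = 3.979 - 0.02*31.832 = 3.3424
Step 3: grad_x = 2*1*4.5143 = 9.0285, grad_y = 2*4*3.3424 = 26.7389
  x_3 = 4.5143 - 0.02*9.0285 = 4.3337
  y_3 = 3.3424 - 0.02*26.7389 = 2.8076
Step 4: grad_x = 2*1*4.3337 = 8.6674, grad_y = 2*4*2.8076 = 22.4606
  x_4 = 4.3337 - 0.02*8.6674 = 4.1604
  y_4 = 2.8076 - 0.02*22.4606 = 2.3584
Step 5: grad_x = 2*1*4.1604 = 8.3207, grad_y = 2*4*2.3584 = 18.8669
  x_5 = 4.1604 - 0.02*8.3207 = 3.9939
  y_5 = 2.3584 - 0.02*18.8669 = 1.981
f(3.9939, 1.981) = 1*3.9939^2 + 4*1.981^2 = 31.6494


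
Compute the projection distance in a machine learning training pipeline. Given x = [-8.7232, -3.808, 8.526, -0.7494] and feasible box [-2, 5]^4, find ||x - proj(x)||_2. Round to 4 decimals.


Project each component onto [-2, 5].
clip(-8.7232) = -2.0, clip(-3.808) = -2.0, clip(8.526) = 5.0, clip(-0.7494) = -0.7494
Projection = [-2.0, -2.0, 5.0, -0.7494]
Squared diffs: [45.2014, 3.2689, 12.4327, 0.0]
Distance = sqrt(60.903) = 7.804


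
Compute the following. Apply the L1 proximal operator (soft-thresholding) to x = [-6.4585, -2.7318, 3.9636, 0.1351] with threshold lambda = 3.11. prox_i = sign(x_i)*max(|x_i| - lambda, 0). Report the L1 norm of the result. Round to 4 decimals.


Soft-thresholding with lambda = 3.11:
prox(-6.4585) = sign(-6.4585)*max(|-6.4585| - 3.11, 0) = -3.3485
prox(-2.7318) = sign(-2.7318)*max(|-2.7318| - 3.11, 0) = 0.0
prox(3.9636) = sign(3.9636)*max(|3.9636| - 3.11, 0) = 0.8536
prox(0.1351) = sign(0.1351)*max(|0.1351| - 3.11, 0) = 0.0
prox(x) = [-3.3485, 0.0, 0.8536, 0.0]
||prox(x)||_1 = 3.3485 + 0.0 + 0.8536 + 0.0 = 4.2021


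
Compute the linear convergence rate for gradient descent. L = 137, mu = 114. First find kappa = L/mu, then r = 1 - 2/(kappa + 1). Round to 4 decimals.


Step 1: Compute the condition number.
kappa = L/mu = 137/114 = 1.2018
Step 2: Compute the convergence rate.
r = 1 - 2/(kappa + 1) = 1 - 2*mu/(L + mu) = (L - mu)/(L + mu) = 23/251 = 0.0916


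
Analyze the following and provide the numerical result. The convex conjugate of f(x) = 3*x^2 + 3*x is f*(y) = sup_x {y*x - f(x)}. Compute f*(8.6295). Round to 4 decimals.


f*(y) = sup_x {y*x - a*x^2 - b*x} = sup_x {(y-b)*x - a*x^2}
FOC: (y - b) - 2a*x = 0 => x* = (y - b)/(2a)
x* = (8.6295 - 3)/(2*3) = 0.9383
f*(8.6295) = (y-b)^2/(4a) = (8.6295 - 3)^2/(4*3)
= 31.6913/12 = 2.6409


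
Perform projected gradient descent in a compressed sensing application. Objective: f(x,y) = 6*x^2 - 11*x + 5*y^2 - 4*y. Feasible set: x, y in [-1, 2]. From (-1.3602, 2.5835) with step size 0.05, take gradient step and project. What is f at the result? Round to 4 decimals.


Step 1: Compute gradient at (-1.3602, 2.5835).
grad_x = 2*6*-1.3602 - 11 = -27.3224
grad_y = 2*5*2.5835 - 4 = 21.835
Step 2: Gradient step.
x_raw = -1.3602 - 0.05*-27.3224 = 0.0059
y_raw = 2.5835 - 0.05*21.835 = 1.4918
Step 3: Project onto [-1, 2].
x_proj = clip(0.0059) = 0.0059
y_proj = clip(1.4918) = 1.4918
Step 4: Evaluate f.
f(0.0059, 1.4918) = 5.0947


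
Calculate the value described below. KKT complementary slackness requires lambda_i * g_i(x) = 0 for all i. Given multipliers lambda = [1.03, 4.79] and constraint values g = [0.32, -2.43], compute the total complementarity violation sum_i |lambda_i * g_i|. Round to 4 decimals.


KKT complementary slackness check:
lambda_1 * g_1 = 1.03 * 0.32 = 0.3296
lambda_2 * g_2 = 4.79 * -2.43 = -11.6397
Total violation = 0.3296 + 11.6397 = 11.9693


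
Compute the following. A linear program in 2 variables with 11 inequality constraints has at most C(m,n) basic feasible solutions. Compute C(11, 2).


Each vertex corresponds to some choice of n active constraints out of m, so the number of vertices is at most C(m, n) = m! / (n!(m-n)!).
m = 11, n = 2
Numerator: 11 * 10
Denominator: 2! = 2
C(11, 2) = 55


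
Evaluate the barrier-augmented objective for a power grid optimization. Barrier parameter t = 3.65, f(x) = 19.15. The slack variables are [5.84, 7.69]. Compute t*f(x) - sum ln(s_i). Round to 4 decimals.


Step 1: Compute log-barrier.
ln values: [1.7647, 2.0399]
phi = -(1.7647 + 2.0399) = -3.8047
Step 2: Compute augmented objective.
t*f(x) = 3.65*19.15 = 69.8975
Total = 69.8975 - 3.8047 = 66.0928


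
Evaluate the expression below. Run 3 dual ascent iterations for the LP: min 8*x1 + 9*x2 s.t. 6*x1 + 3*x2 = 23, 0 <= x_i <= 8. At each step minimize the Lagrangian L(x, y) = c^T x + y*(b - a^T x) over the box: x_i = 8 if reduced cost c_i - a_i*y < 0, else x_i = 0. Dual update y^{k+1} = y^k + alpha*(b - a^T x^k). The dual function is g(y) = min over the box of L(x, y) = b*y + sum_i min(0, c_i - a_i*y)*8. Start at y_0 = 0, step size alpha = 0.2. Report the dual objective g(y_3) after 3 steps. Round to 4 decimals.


Dual ascent for LP: min 8*x1 + 9*x2, 6*x1 + 3*x2 = 23, 0 <= x_i <= 8
Step 1: y^k = 0.0, reduced costs: (8.0, 9.0)
  x^k = (0.0, 0.0), subgradient = b - a^T x = 23.0
  y^{k+1} = 0.0 + 0.2*23.0 = 4.6
Step 2: y^k = 4.6, reduced costs: (-19.6, -4.8)
  x^k = (8.0, 8.0), subgradient = b - a^T x = -49.0
  y^{k+1} = 4.6 + 0.2*-49.0 = -5.2
Step 3: y^k = -5.2, reduced costs: (39.2, 24.6)
  x^k = (0.0, 0.0), subgradient = b - a^T x = 23.0
  y^{k+1} = -5.2 + 0.2*23.0 = -0.6
Dual objective at y_3 = -0.6: reduced costs (11.6, 10.8), box minimizer x = (0.0, 0.0)
g(y_3) = b*y + (c1 - a1*y)*x1 + (c2 - a2*y)*x2 = 23*(-0.6) + 11.6*0.0 + 10.8*0.0 = -13.8 + 0.0 + 0.0 = -13.8


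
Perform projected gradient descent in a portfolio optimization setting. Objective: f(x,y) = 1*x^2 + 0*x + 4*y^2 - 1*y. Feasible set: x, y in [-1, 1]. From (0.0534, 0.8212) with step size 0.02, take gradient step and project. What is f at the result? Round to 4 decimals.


Step 1: Compute gradient at (0.0534, 0.8212).
grad_x = 2*1*0.0534 + 0 = 0.1068
grad_y = 2*4*0.8212 - 1 = 5.5696
Step 2: Gradient step.
x_raw = 0.0534 - 0.02*0.1068 = 0.0513
y_raw = 0.8212 - 0.02*5.5696 = 0.7098
Step 3: Project onto [-1, 1].
x_proj = clip(0.0513) = 0.0513
y_proj = clip(0.7098) = 0.7098
Step 4: Evaluate f.
f(0.0513, 0.7098) = 1.3081


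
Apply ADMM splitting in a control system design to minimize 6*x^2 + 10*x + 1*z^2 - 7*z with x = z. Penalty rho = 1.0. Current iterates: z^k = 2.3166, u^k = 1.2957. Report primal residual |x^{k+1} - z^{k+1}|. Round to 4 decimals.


ADMM iteration with rho = 1.0, z^k = 2.3166, u^k = 1.2957
Step 1: x-update.
Minimize 6*x^2 + 10*x + (1.0/2)*(x - 2.3166 + 1.2957)^2
FOC: (2*6 + 1.0)*x = -10 + 1.0*(2.3166 - 1.2957)
x^{k+1} = -0.6907
Step 2: z-update.
Minimize 1*z^2 - 7*z + (1.0/2)*(-0.6907 - z + 1.2957)^2
FOC: (2*1 + 1.0)*z = 7 + 1.0*(-0.6907 + 1.2957)
z^{k+1} = 2.535
Step 3: u-update.
u^{k+1} = 1.2957 - 0.6907 - 2.535 = -1.93
Step 4: Primal residual = |-0.6907 - 2.535| = 3.2257


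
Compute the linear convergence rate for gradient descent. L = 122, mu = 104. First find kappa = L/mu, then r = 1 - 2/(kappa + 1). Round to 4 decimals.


Step 1: Compute the condition number.
kappa = L/mu = 122/104 = 1.1731
Step 2: Compute the convergence rate.
r = 1 - 2/(kappa + 1) = 1 - 2*mu/(L + mu) = (L - mu)/(L + mu) = 18/226 = 0.0796


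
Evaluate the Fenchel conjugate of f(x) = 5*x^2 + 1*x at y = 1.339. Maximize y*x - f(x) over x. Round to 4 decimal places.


f*(y) = sup_x {y*x - a*x^2 - b*x} = sup_x {(y-b)*x - a*x^2}
FOC: (y - b) - 2a*x = 0 => x* = (y - b)/(2a)
x* = (1.339 - 1)/(2*5) = 0.0339
f*(1.339) = (y-b)^2/(4a) = (1.339 - 1)^2/(4*5)
= 0.1149/20 = 0.0057


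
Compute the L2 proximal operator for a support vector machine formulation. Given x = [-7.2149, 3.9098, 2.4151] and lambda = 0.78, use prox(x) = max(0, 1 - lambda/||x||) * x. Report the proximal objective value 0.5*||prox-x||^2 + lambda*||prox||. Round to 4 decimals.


Step 1: Compute ||x||.
||x|| = 8.5542
Step 2: Compute scaling factor.
scale = max(0, 1 - 0.78/8.5542) = 0.9088
Step 3: prox(x) = [-6.557, 3.5533, 2.1949]
||prox(x)|| = 7.7742
Step 4: Proximal objective.
0.5*||prox-x||^2 = 0.3042
lambda*||prox|| = 6.0639
Total = 6.3681


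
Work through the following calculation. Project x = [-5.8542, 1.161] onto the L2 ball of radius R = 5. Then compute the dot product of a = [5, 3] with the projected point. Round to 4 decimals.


Step 1: Compute ||x|| (intermediates to 6 decimals).
||x|| = sqrt((-5.8542)^2 + 1.161^2) = 5.968214
Step 2: Project.
Since ||x|| > R, scale = R/||x|| = 5/5.968214 = 0.837772, proj(x) = scale * x
proj(x) = [-4.904485, 0.972653]
Step 3: Dot product.
a^T * proj(x) = 5*(-4.904485) + 3*0.972653 = -21.6045


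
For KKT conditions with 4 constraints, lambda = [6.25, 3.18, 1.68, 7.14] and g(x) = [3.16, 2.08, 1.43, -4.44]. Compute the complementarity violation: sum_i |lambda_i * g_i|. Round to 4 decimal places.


KKT complementary slackness check:
lambda_1 * g_1 = 6.25 * 3.16 = 19.75
lambda_2 * g_2 = 3.18 * 2.08 = 6.6144
lambda_3 * g_3 = 1.68 * 1.43 = 2.4024
lambda_4 * g_4 = 7.14 * -4.44 = -31.7016
Total violation = 19.75 + 6.6144 + 2.4024 + 31.7016 = 60.4684


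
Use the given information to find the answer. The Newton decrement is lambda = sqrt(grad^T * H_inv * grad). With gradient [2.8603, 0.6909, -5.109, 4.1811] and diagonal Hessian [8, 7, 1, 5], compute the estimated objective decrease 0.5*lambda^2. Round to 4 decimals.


Step 1: H is diagonal, so H^(-1) * g = [0.3575, 0.0987, -5.109, 0.8362].
Step 2: g^T H^(-1) g = sum_i g_i^2 / H_ii
  = (2.8603)^2/8 + (0.6909)^2/7 + (-5.109)^2/1 + (4.1811)^2/5
  = 1.0227 + 0.0682 + 26.1019 + 3.4963 = 30.6891
Step 3: Objective decrease = 0.5 * g^T H^(-1) g = 15.3445


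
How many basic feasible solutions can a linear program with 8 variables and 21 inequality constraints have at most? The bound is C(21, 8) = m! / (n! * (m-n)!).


Each vertex corresponds to some choice of n active constraints out of m, so the number of vertices is at most C(m, n) = m! / (n!(m-n)!).
m = 21, n = 8
Numerator: 21 * 20 * 19 * 18 * 17 * 16 * 15 * 14
Denominator: 8! = 40320
C(21, 8) = 203490


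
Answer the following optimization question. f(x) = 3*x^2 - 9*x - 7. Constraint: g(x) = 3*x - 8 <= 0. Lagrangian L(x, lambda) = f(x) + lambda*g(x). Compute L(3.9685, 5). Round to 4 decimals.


Step 1: Evaluate f(x).
f(3.9685) = 3*3.9685^2 - 9*3.9685 - 7 = 4.5305
Step 2: Evaluate g(x).
g(3.9685) = 3*3.9685 - 8 = 3.9055
Step 3: Compute Lagrangian.
L = 4.5305 + 5*3.9055 = 24.058


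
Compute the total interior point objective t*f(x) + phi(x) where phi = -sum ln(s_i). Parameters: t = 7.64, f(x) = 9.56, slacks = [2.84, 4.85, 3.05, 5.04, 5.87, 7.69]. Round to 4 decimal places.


Step 1: Compute log-barrier.
ln values: [1.0438, 1.579, 1.1151, 1.6174, 1.7699, 2.0399]
phi = -(1.0438 + 1.579 + 1.1151 + 1.6174 + 1.7699 + 2.0399) = -9.1651
Step 2: Compute augmented objective.
t*f(x) = 7.64*9.56 = 73.0384
Total = 73.0384 - 9.1651 = 63.8733


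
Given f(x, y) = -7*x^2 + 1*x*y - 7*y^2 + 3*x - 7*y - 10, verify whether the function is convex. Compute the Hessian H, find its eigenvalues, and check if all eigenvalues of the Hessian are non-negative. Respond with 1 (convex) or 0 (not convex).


The Hessian of f(x,y) = -7*x^2 + 1*x*y - 7*y^2 + 3*x - 7*y - 10 is:
H = [[-14, 1], [1, -14]]
Trace = -14 - 14 = -28
Determinant = -14*-14 - (1)^2 = 195
Discriminant = (-28)^2 - 4*195 = 4.0
Eigenvalues: lambda_1 = -15.0, lambda_2 = -13.0
The function is not convex.

0
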